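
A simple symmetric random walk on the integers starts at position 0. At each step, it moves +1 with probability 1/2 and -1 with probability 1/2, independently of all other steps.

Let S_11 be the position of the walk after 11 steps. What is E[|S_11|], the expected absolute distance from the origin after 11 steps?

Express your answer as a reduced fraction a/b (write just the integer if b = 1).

S_11 takes values m ≡ 1 (mod 2) with |m| ≤ 11; P(S_11=m) = C(11,(11+m)/2)/2^11.
Total paths: 2^11 = 2048
Distribution: P(S=-11)=1/2048, P(S=-9)=11/2048, P(S=-7)=55/2048, P(S=-5)=165/2048, P(S=-3)=330/2048, P(S=-1)=462/2048, P(S=1)=462/2048, P(S=3)=330/2048, P(S=5)=165/2048, P(S=7)=55/2048, P(S=9)=11/2048, P(S=11)=1/2048
E[|S_11|] = Σ_m |m|·P(S_11=m) = 5544/2048 = 693/256

Answer: 693/256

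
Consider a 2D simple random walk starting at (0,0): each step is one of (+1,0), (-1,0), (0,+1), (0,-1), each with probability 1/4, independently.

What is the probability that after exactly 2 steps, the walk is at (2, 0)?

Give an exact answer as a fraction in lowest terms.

Let h be the number of horizontal steps (so 2-h are vertical). To end at (2,0) need (h+2)/2 right-steps and ((2-h)+0)/2 up-steps.
Sum over h with 2 ≤ h ≤ 2, h ≡ 0 (mod 2), 2-h ≡ 0 (mod 2):
h=2: C(2,2)·C(2,2)·C(0,0) = 1·1·1 = 1
Total favorable: 1
Total paths: 4^2 = 16
P = 1/16 = 1/16

Answer: 1/16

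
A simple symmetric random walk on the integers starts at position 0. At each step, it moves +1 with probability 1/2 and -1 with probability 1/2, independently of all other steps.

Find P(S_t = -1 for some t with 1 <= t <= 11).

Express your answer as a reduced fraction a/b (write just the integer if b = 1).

Answer: 793/1024

Derivation:
Count via complement. Let g(t,s) = #length-t paths at position s with S_1..S_t all ≠ -1.
g(t,s) = g(t-1,s-1) + g(t-1,s+1) for s ≠ -1; g(t,-1) = 0.
t=0: g(0,0)=1
t=1: g(1,1)=1
t=2: g(2,0)=1 g(2,2)=1
t=3: g(3,1)=2 g(3,3)=1
t=4: g(4,0)=2 g(4,2)=3 g(4,4)=1
t=5: g(5,1)=5 g(5,3)=4 g(5,5)=1
t=6: g(6,0)=5 g(6,2)=9 g(6,4)=5 g(6,6)=1
t=7: g(7,1)=14 g(7,3)=14 g(7,5)=6 g(7,7)=1
t=8: g(8,0)=14 g(8,2)=28 g(8,4)=20 g(8,6)=7 g(8,8)=1
t=9: g(9,1)=42 g(9,3)=48 g(9,5)=27 g(9,7)=8 g(9,9)=1
t=10: g(10,0)=42 g(10,2)=90 g(10,4)=75 g(10,6)=35 g(10,8)=9 g(10,10)=1
t=11: g(11,1)=132 g(11,3)=165 g(11,5)=110 g(11,7)=44 g(11,9)=10 g(11,11)=1
Paths never hitting -1: Σ_s g(11,s) = 462
Paths hitting -1: 2^11 - 462 = 1586
P = 1586/2048 = 793/1024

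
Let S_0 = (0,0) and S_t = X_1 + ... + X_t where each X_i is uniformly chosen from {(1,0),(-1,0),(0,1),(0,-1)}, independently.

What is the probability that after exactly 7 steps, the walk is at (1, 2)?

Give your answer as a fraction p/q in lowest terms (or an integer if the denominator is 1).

Let h be the number of horizontal steps (so 7-h are vertical). To end at (1,2) need (h+1)/2 right-steps and ((7-h)+2)/2 up-steps.
Sum over h with 1 ≤ h ≤ 5, h ≡ 1 (mod 2), 7-h ≡ 0 (mod 2):
h=1: C(7,1)·C(1,1)·C(6,4) = 7·1·15 = 105
h=3: C(7,3)·C(3,2)·C(4,3) = 35·3·4 = 420
h=5: C(7,5)·C(5,3)·C(2,2) = 21·10·1 = 210
Total favorable: 735
Total paths: 4^7 = 16384
P = 735/16384 = 735/16384

Answer: 735/16384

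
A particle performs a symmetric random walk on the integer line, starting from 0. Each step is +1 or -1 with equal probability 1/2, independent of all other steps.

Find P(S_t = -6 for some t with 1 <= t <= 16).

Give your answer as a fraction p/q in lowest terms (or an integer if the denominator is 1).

Count via complement. Let g(t,s) = #length-t paths at position s with S_1..S_t all ≠ -6.
g(t,s) = g(t-1,s-1) + g(t-1,s+1) for s ≠ -6; g(t,-6) = 0.
t=0: g(0,0)=1
t=1: g(1,-1)=1 g(1,1)=1
t=2: g(2,-2)=1 g(2,0)=2 g(2,2)=1
t=3: g(3,-3)=1 g(3,-1)=3 g(3,1)=3 g(3,3)=1
t=4: g(4,-4)=1 g(4,-2)=4 g(4,0)=6 g(4,2)=4 g(4,4)=1
t=5: g(5,-5)=1 g(5,-3)=5 g(5,-1)=10 g(5,1)=10 g(5,3)=5 g(5,5)=1
t=6: g(6,-4)=6 g(6,-2)=15 g(6,0)=20 g(6,2)=15 g(6,4)=6 g(6,6)=1
t=7: g(7,-5)=6 g(7,-3)=21 g(7,-1)=35 g(7,1)=35 g(7,3)=21 g(7,5)=7 g(7,7)=1
t=8: g(8,-4)=27 g(8,-2)=56 g(8,0)=70 g(8,2)=56 g(8,4)=28 g(8,6)=8 g(8,8)=1
t=9: g(9,-5)=27 g(9,-3)=83 g(9,-1)=126 g(9,1)=126 g(9,3)=84 g(9,5)=36 g(9,7)=9 g(9,9)=1
t=10: g(10,-4)=110 g(10,-2)=209 g(10,0)=252 g(10,2)=210 g(10,4)=120 g(10,6)=45 g(10,8)=10 g(10,10)=1
t=11: g(11,-5)=110 g(11,-3)=319 g(11,-1)=461 g(11,1)=462 g(11,3)=330 g(11,5)=165 g(11,7)=55 g(11,9)=11 g(11,11)=1
t=12: g(12,-4)=429 g(12,-2)=780 g(12,0)=923 g(12,2)=792 g(12,4)=495 g(12,6)=220 g(12,8)=66 g(12,10)=12 g(12,12)=1
t=13: g(13,-5)=429 g(13,-3)=1209 g(13,-1)=1703 g(13,1)=1715 g(13,3)=1287 g(13,5)=715 g(13,7)=286 g(13,9)=78 g(13,11)=13 g(13,13)=1
t=14: g(14,-4)=1638 g(14,-2)=2912 g(14,0)=3418 g(14,2)=3002 g(14,4)=2002 g(14,6)=1001 g(14,8)=364 g(14,10)=91 g(14,12)=14 g(14,14)=1
t=15: g(15,-5)=1638 g(15,-3)=4550 g(15,-1)=6330 g(15,1)=6420 g(15,3)=5004 g(15,5)=3003 g(15,7)=1365 g(15,9)=455 g(15,11)=105 g(15,13)=15 g(15,15)=1
t=16: g(16,-4)=6188 g(16,-2)=10880 g(16,0)=12750 g(16,2)=11424 g(16,4)=8007 g(16,6)=4368 g(16,8)=1820 g(16,10)=560 g(16,12)=120 g(16,14)=16 g(16,16)=1
Paths never hitting -6: Σ_s g(16,s) = 56134
Paths hitting -6: 2^16 - 56134 = 9402
P = 9402/65536 = 4701/32768

Answer: 4701/32768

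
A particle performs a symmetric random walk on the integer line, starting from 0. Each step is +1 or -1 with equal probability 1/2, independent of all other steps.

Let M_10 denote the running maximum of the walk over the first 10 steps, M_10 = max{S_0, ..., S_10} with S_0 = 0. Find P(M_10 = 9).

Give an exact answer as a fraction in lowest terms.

Answer: 1/1024

Derivation:
Let M_10 = max(S_0,...,S_10). Use the reflection principle: for j ≥ 1, #{paths with M_10 ≥ j} = #{S_10 ≥ j} + #{S_10 ≥ j+1}.
By reflection, #{M_10 ≥ 9} = #{S_10 ≥ 9} + #{S_10 ≥ 10} = 1 + 1 = 2.
#{M_10 ≥ 10} = #{S_10 ≥ 10} + #{S_10 ≥ 11} = 1 + 0 = 1.
#{M_10 = 9} = 2 - 1 = 1.
P(M_10 = 9) = 1/1024 = 1/1024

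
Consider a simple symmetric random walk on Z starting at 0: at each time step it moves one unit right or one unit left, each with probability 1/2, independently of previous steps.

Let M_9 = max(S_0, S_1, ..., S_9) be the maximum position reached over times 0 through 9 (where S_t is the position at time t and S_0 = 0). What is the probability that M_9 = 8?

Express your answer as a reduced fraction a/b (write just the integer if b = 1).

Answer: 1/512

Derivation:
Let M_9 = max(S_0,...,S_9). Use the reflection principle: for j ≥ 1, #{paths with M_9 ≥ j} = #{S_9 ≥ j} + #{S_9 ≥ j+1}.
By reflection, #{M_9 ≥ 8} = #{S_9 ≥ 8} + #{S_9 ≥ 9} = 1 + 1 = 2.
#{M_9 ≥ 9} = #{S_9 ≥ 9} + #{S_9 ≥ 10} = 1 + 0 = 1.
#{M_9 = 8} = 2 - 1 = 1.
P(M_9 = 8) = 1/512 = 1/512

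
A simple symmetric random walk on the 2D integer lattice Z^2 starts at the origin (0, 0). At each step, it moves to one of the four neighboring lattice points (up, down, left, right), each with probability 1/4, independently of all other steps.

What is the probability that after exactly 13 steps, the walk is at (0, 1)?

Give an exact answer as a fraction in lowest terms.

Answer: 184041/4194304

Derivation:
Let h be the number of horizontal steps (so 13-h are vertical). To end at (0,1) need (h+0)/2 right-steps and ((13-h)+1)/2 up-steps.
Sum over h with 0 ≤ h ≤ 12, h ≡ 0 (mod 2), 13-h ≡ 1 (mod 2):
h=0: C(13,0)·C(0,0)·C(13,7) = 1·1·1716 = 1716
h=2: C(13,2)·C(2,1)·C(11,6) = 78·2·462 = 72072
h=4: C(13,4)·C(4,2)·C(9,5) = 715·6·126 = 540540
h=6: C(13,6)·C(6,3)·C(7,4) = 1716·20·35 = 1201200
h=8: C(13,8)·C(8,4)·C(5,3) = 1287·70·10 = 900900
h=10: C(13,10)·C(10,5)·C(3,2) = 286·252·3 = 216216
h=12: C(13,12)·C(12,6)·C(1,1) = 13·924·1 = 12012
Total favorable: 2944656
Total paths: 4^13 = 67108864
P = 2944656/67108864 = 184041/4194304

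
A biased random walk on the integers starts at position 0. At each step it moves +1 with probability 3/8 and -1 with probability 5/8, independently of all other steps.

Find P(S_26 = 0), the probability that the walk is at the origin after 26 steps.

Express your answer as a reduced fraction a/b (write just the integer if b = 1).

Answer: 2530199553497314453125/37778931862957161709568

Derivation:
To be at 0 after 26 steps: need exactly 13 steps of +1 and 13 of -1.
Number of such sequences: C(26,13) = 10400600
Each has probability (3/8)^13 · (5/8)^13 = 1946195068359375/302231454903657293676544
P = 10400600 · 1946195068359375/302231454903657293676544 = 2530199553497314453125/37778931862957161709568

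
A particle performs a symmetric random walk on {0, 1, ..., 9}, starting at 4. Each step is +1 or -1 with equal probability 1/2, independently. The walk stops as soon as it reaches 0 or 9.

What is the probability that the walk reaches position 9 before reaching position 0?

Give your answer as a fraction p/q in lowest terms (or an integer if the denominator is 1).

Symmetric walk (p = 1/2): the harmonic-function argument gives P(hit 9 before 0 | start at 4) = a/N.
P = 4/9 = 4/9

Answer: 4/9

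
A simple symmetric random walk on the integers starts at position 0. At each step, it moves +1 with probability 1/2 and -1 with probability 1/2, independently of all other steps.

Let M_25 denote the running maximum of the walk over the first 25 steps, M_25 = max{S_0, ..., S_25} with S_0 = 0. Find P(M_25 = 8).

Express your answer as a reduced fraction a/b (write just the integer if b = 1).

Answer: 1081575/33554432

Derivation:
Let M_25 = max(S_0,...,S_25). Use the reflection principle: for j ≥ 1, #{paths with M_25 ≥ j} = #{S_25 ≥ j} + #{S_25 ≥ j+1}.
By reflection, #{M_25 ≥ 8} = #{S_25 ≥ 8} + #{S_25 ≥ 9} = 1807781 + 1807781 = 3615562.
#{M_25 ≥ 9} = #{S_25 ≥ 9} + #{S_25 ≥ 10} = 1807781 + 726206 = 2533987.
#{M_25 = 8} = 3615562 - 2533987 = 1081575.
P(M_25 = 8) = 1081575/33554432 = 1081575/33554432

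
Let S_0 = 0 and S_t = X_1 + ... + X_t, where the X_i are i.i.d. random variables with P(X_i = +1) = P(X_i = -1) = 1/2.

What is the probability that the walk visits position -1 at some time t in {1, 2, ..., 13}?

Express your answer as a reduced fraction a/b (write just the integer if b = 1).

Answer: 1619/2048

Derivation:
Count via complement. Let g(t,s) = #length-t paths at position s with S_1..S_t all ≠ -1.
g(t,s) = g(t-1,s-1) + g(t-1,s+1) for s ≠ -1; g(t,-1) = 0.
t=0: g(0,0)=1
t=1: g(1,1)=1
t=2: g(2,0)=1 g(2,2)=1
t=3: g(3,1)=2 g(3,3)=1
t=4: g(4,0)=2 g(4,2)=3 g(4,4)=1
t=5: g(5,1)=5 g(5,3)=4 g(5,5)=1
t=6: g(6,0)=5 g(6,2)=9 g(6,4)=5 g(6,6)=1
t=7: g(7,1)=14 g(7,3)=14 g(7,5)=6 g(7,7)=1
t=8: g(8,0)=14 g(8,2)=28 g(8,4)=20 g(8,6)=7 g(8,8)=1
t=9: g(9,1)=42 g(9,3)=48 g(9,5)=27 g(9,7)=8 g(9,9)=1
t=10: g(10,0)=42 g(10,2)=90 g(10,4)=75 g(10,6)=35 g(10,8)=9 g(10,10)=1
t=11: g(11,1)=132 g(11,3)=165 g(11,5)=110 g(11,7)=44 g(11,9)=10 g(11,11)=1
t=12: g(12,0)=132 g(12,2)=297 g(12,4)=275 g(12,6)=154 g(12,8)=54 g(12,10)=11 g(12,12)=1
t=13: g(13,1)=429 g(13,3)=572 g(13,5)=429 g(13,7)=208 g(13,9)=65 g(13,11)=12 g(13,13)=1
Paths never hitting -1: Σ_s g(13,s) = 1716
Paths hitting -1: 2^13 - 1716 = 6476
P = 6476/8192 = 1619/2048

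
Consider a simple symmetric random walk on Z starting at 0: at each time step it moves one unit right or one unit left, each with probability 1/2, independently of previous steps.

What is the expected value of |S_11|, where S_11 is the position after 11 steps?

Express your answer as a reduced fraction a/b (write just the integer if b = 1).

S_11 takes values m ≡ 1 (mod 2) with |m| ≤ 11; P(S_11=m) = C(11,(11+m)/2)/2^11.
Total paths: 2^11 = 2048
Distribution: P(S=-11)=1/2048, P(S=-9)=11/2048, P(S=-7)=55/2048, P(S=-5)=165/2048, P(S=-3)=330/2048, P(S=-1)=462/2048, P(S=1)=462/2048, P(S=3)=330/2048, P(S=5)=165/2048, P(S=7)=55/2048, P(S=9)=11/2048, P(S=11)=1/2048
E[|S_11|] = Σ_m |m|·P(S_11=m) = 5544/2048 = 693/256

Answer: 693/256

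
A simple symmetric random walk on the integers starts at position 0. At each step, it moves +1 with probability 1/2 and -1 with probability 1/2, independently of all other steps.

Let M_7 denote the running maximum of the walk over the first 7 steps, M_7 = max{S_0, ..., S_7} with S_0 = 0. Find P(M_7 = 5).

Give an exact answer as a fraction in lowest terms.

Let M_7 = max(S_0,...,S_7). Use the reflection principle: for j ≥ 1, #{paths with M_7 ≥ j} = #{S_7 ≥ j} + #{S_7 ≥ j+1}.
By reflection, #{M_7 ≥ 5} = #{S_7 ≥ 5} + #{S_7 ≥ 6} = 8 + 1 = 9.
#{M_7 ≥ 6} = #{S_7 ≥ 6} + #{S_7 ≥ 7} = 1 + 1 = 2.
#{M_7 = 5} = 9 - 2 = 7.
P(M_7 = 5) = 7/128 = 7/128

Answer: 7/128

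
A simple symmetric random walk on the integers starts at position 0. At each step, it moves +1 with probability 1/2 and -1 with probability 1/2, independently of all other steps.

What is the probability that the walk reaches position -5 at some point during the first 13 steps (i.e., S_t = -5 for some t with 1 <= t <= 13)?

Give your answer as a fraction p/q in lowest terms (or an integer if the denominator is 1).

Answer: 1471/8192

Derivation:
Count via complement. Let g(t,s) = #length-t paths at position s with S_1..S_t all ≠ -5.
g(t,s) = g(t-1,s-1) + g(t-1,s+1) for s ≠ -5; g(t,-5) = 0.
t=0: g(0,0)=1
t=1: g(1,-1)=1 g(1,1)=1
t=2: g(2,-2)=1 g(2,0)=2 g(2,2)=1
t=3: g(3,-3)=1 g(3,-1)=3 g(3,1)=3 g(3,3)=1
t=4: g(4,-4)=1 g(4,-2)=4 g(4,0)=6 g(4,2)=4 g(4,4)=1
t=5: g(5,-3)=5 g(5,-1)=10 g(5,1)=10 g(5,3)=5 g(5,5)=1
t=6: g(6,-4)=5 g(6,-2)=15 g(6,0)=20 g(6,2)=15 g(6,4)=6 g(6,6)=1
t=7: g(7,-3)=20 g(7,-1)=35 g(7,1)=35 g(7,3)=21 g(7,5)=7 g(7,7)=1
t=8: g(8,-4)=20 g(8,-2)=55 g(8,0)=70 g(8,2)=56 g(8,4)=28 g(8,6)=8 g(8,8)=1
t=9: g(9,-3)=75 g(9,-1)=125 g(9,1)=126 g(9,3)=84 g(9,5)=36 g(9,7)=9 g(9,9)=1
t=10: g(10,-4)=75 g(10,-2)=200 g(10,0)=251 g(10,2)=210 g(10,4)=120 g(10,6)=45 g(10,8)=10 g(10,10)=1
t=11: g(11,-3)=275 g(11,-1)=451 g(11,1)=461 g(11,3)=330 g(11,5)=165 g(11,7)=55 g(11,9)=11 g(11,11)=1
t=12: g(12,-4)=275 g(12,-2)=726 g(12,0)=912 g(12,2)=791 g(12,4)=495 g(12,6)=220 g(12,8)=66 g(12,10)=12 g(12,12)=1
t=13: g(13,-3)=1001 g(13,-1)=1638 g(13,1)=1703 g(13,3)=1286 g(13,5)=715 g(13,7)=286 g(13,9)=78 g(13,11)=13 g(13,13)=1
Paths never hitting -5: Σ_s g(13,s) = 6721
Paths hitting -5: 2^13 - 6721 = 1471
P = 1471/8192 = 1471/8192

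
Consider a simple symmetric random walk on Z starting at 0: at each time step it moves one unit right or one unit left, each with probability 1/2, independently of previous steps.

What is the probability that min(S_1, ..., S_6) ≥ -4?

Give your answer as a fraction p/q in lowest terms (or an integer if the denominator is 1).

Let f(t,s) = #length-t paths at position s with S_1..S_t all ≥ -4.
f(t,s) = f(t-1,s-1) + f(t-1,s+1) for s ≥ -4; f(t,s) = 0 for s < -4.
t=0: f(0,0)=1
t=1: f(1,-1)=1 f(1,1)=1
t=2: f(2,-2)=1 f(2,0)=2 f(2,2)=1
t=3: f(3,-3)=1 f(3,-1)=3 f(3,1)=3 f(3,3)=1
t=4: f(4,-4)=1 f(4,-2)=4 f(4,0)=6 f(4,2)=4 f(4,4)=1
t=5: f(5,-3)=5 f(5,-1)=10 f(5,1)=10 f(5,3)=5 f(5,5)=1
t=6: f(6,-4)=5 f(6,-2)=15 f(6,0)=20 f(6,2)=15 f(6,4)=6 f(6,6)=1
Σ_s f(6,s) = 62
P = 62/64 = 31/32

Answer: 31/32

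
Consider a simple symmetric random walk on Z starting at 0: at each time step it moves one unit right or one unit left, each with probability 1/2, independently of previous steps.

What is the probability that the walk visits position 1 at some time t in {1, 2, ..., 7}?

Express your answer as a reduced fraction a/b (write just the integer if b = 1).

Count via complement. Let g(t,s) = #length-t paths at position s with S_1..S_t all ≠ 1.
g(t,s) = g(t-1,s-1) + g(t-1,s+1) for s ≠ 1; g(t,1) = 0.
t=0: g(0,0)=1
t=1: g(1,-1)=1
t=2: g(2,-2)=1 g(2,0)=1
t=3: g(3,-3)=1 g(3,-1)=2
t=4: g(4,-4)=1 g(4,-2)=3 g(4,0)=2
t=5: g(5,-5)=1 g(5,-3)=4 g(5,-1)=5
t=6: g(6,-6)=1 g(6,-4)=5 g(6,-2)=9 g(6,0)=5
t=7: g(7,-7)=1 g(7,-5)=6 g(7,-3)=14 g(7,-1)=14
Paths never hitting 1: Σ_s g(7,s) = 35
Paths hitting 1: 2^7 - 35 = 93
P = 93/128 = 93/128

Answer: 93/128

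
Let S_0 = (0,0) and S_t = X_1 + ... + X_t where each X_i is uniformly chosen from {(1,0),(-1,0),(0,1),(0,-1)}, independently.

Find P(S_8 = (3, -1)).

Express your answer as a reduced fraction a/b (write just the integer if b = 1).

Answer: 49/2048

Derivation:
Let h be the number of horizontal steps (so 8-h are vertical). To end at (3,-1) need (h+3)/2 right-steps and ((8-h)-1)/2 up-steps.
Sum over h with 3 ≤ h ≤ 7, h ≡ 1 (mod 2), 8-h ≡ 1 (mod 2):
h=3: C(8,3)·C(3,3)·C(5,2) = 56·1·10 = 560
h=5: C(8,5)·C(5,4)·C(3,1) = 56·5·3 = 840
h=7: C(8,7)·C(7,5)·C(1,0) = 8·21·1 = 168
Total favorable: 1568
Total paths: 4^8 = 65536
P = 1568/65536 = 49/2048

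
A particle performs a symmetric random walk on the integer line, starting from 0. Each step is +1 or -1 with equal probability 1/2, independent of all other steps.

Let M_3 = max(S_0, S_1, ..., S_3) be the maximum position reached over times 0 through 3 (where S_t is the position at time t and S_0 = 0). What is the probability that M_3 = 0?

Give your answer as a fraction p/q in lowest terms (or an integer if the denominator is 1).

Answer: 3/8

Derivation:
Let M_3 = max(S_0,...,S_3). Use the reflection principle: for j ≥ 1, #{paths with M_3 ≥ j} = #{S_3 ≥ j} + #{S_3 ≥ j+1}.
P(M_3 ≥ 0) = 1 since S_0 = 0, so #{M_3 ≥ 0} = 8.
#{M_3 ≥ 1} = #{S_3 ≥ 1} + #{S_3 ≥ 2} = 4 + 1 = 5.
#{M_3 = 0} = 8 - 5 = 3.
P(M_3 = 0) = 3/8 = 3/8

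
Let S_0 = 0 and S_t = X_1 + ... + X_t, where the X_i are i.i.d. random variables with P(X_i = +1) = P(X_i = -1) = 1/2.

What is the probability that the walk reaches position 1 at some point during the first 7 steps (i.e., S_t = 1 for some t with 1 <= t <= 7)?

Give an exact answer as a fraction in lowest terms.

Answer: 93/128

Derivation:
Count via complement. Let g(t,s) = #length-t paths at position s with S_1..S_t all ≠ 1.
g(t,s) = g(t-1,s-1) + g(t-1,s+1) for s ≠ 1; g(t,1) = 0.
t=0: g(0,0)=1
t=1: g(1,-1)=1
t=2: g(2,-2)=1 g(2,0)=1
t=3: g(3,-3)=1 g(3,-1)=2
t=4: g(4,-4)=1 g(4,-2)=3 g(4,0)=2
t=5: g(5,-5)=1 g(5,-3)=4 g(5,-1)=5
t=6: g(6,-6)=1 g(6,-4)=5 g(6,-2)=9 g(6,0)=5
t=7: g(7,-7)=1 g(7,-5)=6 g(7,-3)=14 g(7,-1)=14
Paths never hitting 1: Σ_s g(7,s) = 35
Paths hitting 1: 2^7 - 35 = 93
P = 93/128 = 93/128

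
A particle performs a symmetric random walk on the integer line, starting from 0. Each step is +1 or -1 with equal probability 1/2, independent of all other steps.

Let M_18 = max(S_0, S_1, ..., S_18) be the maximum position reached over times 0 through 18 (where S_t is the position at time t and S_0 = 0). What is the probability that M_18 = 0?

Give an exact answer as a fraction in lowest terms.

Let M_18 = max(S_0,...,S_18). Use the reflection principle: for j ≥ 1, #{paths with M_18 ≥ j} = #{S_18 ≥ j} + #{S_18 ≥ j+1}.
P(M_18 ≥ 0) = 1 since S_0 = 0, so #{M_18 ≥ 0} = 262144.
#{M_18 ≥ 1} = #{S_18 ≥ 1} + #{S_18 ≥ 2} = 106762 + 106762 = 213524.
#{M_18 = 0} = 262144 - 213524 = 48620.
P(M_18 = 0) = 48620/262144 = 12155/65536

Answer: 12155/65536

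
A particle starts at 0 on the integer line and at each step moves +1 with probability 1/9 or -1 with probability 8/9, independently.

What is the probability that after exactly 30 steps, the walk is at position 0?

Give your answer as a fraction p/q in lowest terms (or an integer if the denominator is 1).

Answer: 606412504575204392960/4710128697246244834921603689

Derivation:
To be at 0 after 30 steps: need exactly 15 steps of +1 and 15 of -1.
Number of such sequences: C(30,15) = 155117520
Each has probability (1/9)^15 · (8/9)^15 = 35184372088832/42391158275216203514294433201
P = 155117520 · 35184372088832/42391158275216203514294433201 = 606412504575204392960/4710128697246244834921603689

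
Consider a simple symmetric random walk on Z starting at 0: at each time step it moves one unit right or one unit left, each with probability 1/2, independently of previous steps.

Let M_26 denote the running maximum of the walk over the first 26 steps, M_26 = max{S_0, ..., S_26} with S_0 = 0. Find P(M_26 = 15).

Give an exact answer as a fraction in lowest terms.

Let M_26 = max(S_0,...,S_26). Use the reflection principle: for j ≥ 1, #{paths with M_26 ≥ j} = #{S_26 ≥ j} + #{S_26 ≥ j+1}.
By reflection, #{M_26 ≥ 15} = #{S_26 ≥ 15} + #{S_26 ≥ 16} = 83682 + 83682 = 167364.
#{M_26 ≥ 16} = #{S_26 ≥ 16} + #{S_26 ≥ 17} = 83682 + 17902 = 101584.
#{M_26 = 15} = 167364 - 101584 = 65780.
P(M_26 = 15) = 65780/67108864 = 16445/16777216

Answer: 16445/16777216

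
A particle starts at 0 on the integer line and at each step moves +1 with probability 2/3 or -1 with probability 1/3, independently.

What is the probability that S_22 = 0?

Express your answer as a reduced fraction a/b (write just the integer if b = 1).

To be at 0 after 22 steps: need exactly 11 steps of +1 and 11 of -1.
Number of such sequences: C(22,11) = 705432
Each has probability (2/3)^11 · (1/3)^11 = 2048/31381059609
P = 705432 · 2048/31381059609 = 481574912/10460353203

Answer: 481574912/10460353203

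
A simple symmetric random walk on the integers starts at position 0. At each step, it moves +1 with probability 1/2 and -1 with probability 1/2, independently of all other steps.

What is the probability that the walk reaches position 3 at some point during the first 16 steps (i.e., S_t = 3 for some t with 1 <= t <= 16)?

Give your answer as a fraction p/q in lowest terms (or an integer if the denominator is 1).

Count via complement. Let g(t,s) = #length-t paths at position s with S_1..S_t all ≠ 3.
g(t,s) = g(t-1,s-1) + g(t-1,s+1) for s ≠ 3; g(t,3) = 0.
t=0: g(0,0)=1
t=1: g(1,-1)=1 g(1,1)=1
t=2: g(2,-2)=1 g(2,0)=2 g(2,2)=1
t=3: g(3,-3)=1 g(3,-1)=3 g(3,1)=3
t=4: g(4,-4)=1 g(4,-2)=4 g(4,0)=6 g(4,2)=3
t=5: g(5,-5)=1 g(5,-3)=5 g(5,-1)=10 g(5,1)=9
t=6: g(6,-6)=1 g(6,-4)=6 g(6,-2)=15 g(6,0)=19 g(6,2)=9
t=7: g(7,-7)=1 g(7,-5)=7 g(7,-3)=21 g(7,-1)=34 g(7,1)=28
t=8: g(8,-8)=1 g(8,-6)=8 g(8,-4)=28 g(8,-2)=55 g(8,0)=62 g(8,2)=28
t=9: g(9,-9)=1 g(9,-7)=9 g(9,-5)=36 g(9,-3)=83 g(9,-1)=117 g(9,1)=90
t=10: g(10,-10)=1 g(10,-8)=10 g(10,-6)=45 g(10,-4)=119 g(10,-2)=200 g(10,0)=207 g(10,2)=90
t=11: g(11,-11)=1 g(11,-9)=11 g(11,-7)=55 g(11,-5)=164 g(11,-3)=319 g(11,-1)=407 g(11,1)=297
t=12: g(12,-12)=1 g(12,-10)=12 g(12,-8)=66 g(12,-6)=219 g(12,-4)=483 g(12,-2)=726 g(12,0)=704 g(12,2)=297
t=13: g(13,-13)=1 g(13,-11)=13 g(13,-9)=78 g(13,-7)=285 g(13,-5)=702 g(13,-3)=1209 g(13,-1)=1430 g(13,1)=1001
t=14: g(14,-14)=1 g(14,-12)=14 g(14,-10)=91 g(14,-8)=363 g(14,-6)=987 g(14,-4)=1911 g(14,-2)=2639 g(14,0)=2431 g(14,2)=1001
t=15: g(15,-15)=1 g(15,-13)=15 g(15,-11)=105 g(15,-9)=454 g(15,-7)=1350 g(15,-5)=2898 g(15,-3)=4550 g(15,-1)=5070 g(15,1)=3432
t=16: g(16,-16)=1 g(16,-14)=16 g(16,-12)=120 g(16,-10)=559 g(16,-8)=1804 g(16,-6)=4248 g(16,-4)=7448 g(16,-2)=9620 g(16,0)=8502 g(16,2)=3432
Paths never hitting 3: Σ_s g(16,s) = 35750
Paths hitting 3: 2^16 - 35750 = 29786
P = 29786/65536 = 14893/32768

Answer: 14893/32768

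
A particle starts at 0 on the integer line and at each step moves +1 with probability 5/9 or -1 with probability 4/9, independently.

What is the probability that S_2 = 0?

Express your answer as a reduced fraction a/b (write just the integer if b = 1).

Answer: 40/81

Derivation:
To be at 0 after 2 steps: need exactly 1 step of +1 and 1 of -1.
Number of such sequences: C(2,1) = 2
Each has probability (5/9)^1 · (4/9)^1 = 20/81
P = 2 · 20/81 = 40/81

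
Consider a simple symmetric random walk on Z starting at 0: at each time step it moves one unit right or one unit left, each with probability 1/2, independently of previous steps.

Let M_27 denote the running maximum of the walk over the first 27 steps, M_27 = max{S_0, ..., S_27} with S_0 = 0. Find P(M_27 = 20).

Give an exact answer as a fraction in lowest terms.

Answer: 2925/134217728

Derivation:
Let M_27 = max(S_0,...,S_27). Use the reflection principle: for j ≥ 1, #{paths with M_27 ≥ j} = #{S_27 ≥ j} + #{S_27 ≥ j+1}.
By reflection, #{M_27 ≥ 20} = #{S_27 ≥ 20} + #{S_27 ≥ 21} = 3304 + 3304 = 6608.
#{M_27 ≥ 21} = #{S_27 ≥ 21} + #{S_27 ≥ 22} = 3304 + 379 = 3683.
#{M_27 = 20} = 6608 - 3683 = 2925.
P(M_27 = 20) = 2925/134217728 = 2925/134217728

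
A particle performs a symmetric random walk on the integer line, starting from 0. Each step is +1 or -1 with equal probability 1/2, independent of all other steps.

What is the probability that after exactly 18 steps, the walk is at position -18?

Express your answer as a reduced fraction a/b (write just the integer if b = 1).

To reach position -18 after 18 steps: need 0 steps of +1 and 18 of -1.
Favorable paths: C(18,0) = 1
Total paths: 2^18 = 262144
P = 1/262144 = 1/262144

Answer: 1/262144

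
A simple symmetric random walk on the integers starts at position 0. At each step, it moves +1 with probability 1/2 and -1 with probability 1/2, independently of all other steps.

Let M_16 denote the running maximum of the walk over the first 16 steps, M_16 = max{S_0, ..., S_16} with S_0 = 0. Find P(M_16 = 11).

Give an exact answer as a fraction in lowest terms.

Answer: 15/8192

Derivation:
Let M_16 = max(S_0,...,S_16). Use the reflection principle: for j ≥ 1, #{paths with M_16 ≥ j} = #{S_16 ≥ j} + #{S_16 ≥ j+1}.
By reflection, #{M_16 ≥ 11} = #{S_16 ≥ 11} + #{S_16 ≥ 12} = 137 + 137 = 274.
#{M_16 ≥ 12} = #{S_16 ≥ 12} + #{S_16 ≥ 13} = 137 + 17 = 154.
#{M_16 = 11} = 274 - 154 = 120.
P(M_16 = 11) = 120/65536 = 15/8192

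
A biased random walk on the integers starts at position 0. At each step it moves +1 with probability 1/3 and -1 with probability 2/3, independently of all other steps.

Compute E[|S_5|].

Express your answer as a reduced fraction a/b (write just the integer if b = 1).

Answer: 185/81

Derivation:
S_5 takes values m ≡ 1 (mod 2) with |m| ≤ 5; P(S_5=m) = C(5,(5+m)/2) · (1/3)^((5+m)/2) · (2/3)^((5-m)/2).
Distribution: P(S=-5)=32/243, P(S=-3)=80/243, P(S=-1)=80/243, P(S=1)=40/243, P(S=3)=10/243, P(S=5)=1/243
E[|S_5|] = Σ_m |m|·P(S_5=m) = 185/81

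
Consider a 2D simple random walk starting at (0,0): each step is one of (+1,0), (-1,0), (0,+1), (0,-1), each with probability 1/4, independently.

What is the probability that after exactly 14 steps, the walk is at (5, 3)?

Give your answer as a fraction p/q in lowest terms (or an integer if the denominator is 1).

Answer: 273273/67108864

Derivation:
Let h be the number of horizontal steps (so 14-h are vertical). To end at (5,3) need (h+5)/2 right-steps and ((14-h)+3)/2 up-steps.
Sum over h with 5 ≤ h ≤ 11, h ≡ 1 (mod 2), 14-h ≡ 1 (mod 2):
h=5: C(14,5)·C(5,5)·C(9,6) = 2002·1·84 = 168168
h=7: C(14,7)·C(7,6)·C(7,5) = 3432·7·21 = 504504
h=9: C(14,9)·C(9,7)·C(5,4) = 2002·36·5 = 360360
h=11: C(14,11)·C(11,8)·C(3,3) = 364·165·1 = 60060
Total favorable: 1093092
Total paths: 4^14 = 268435456
P = 1093092/268435456 = 273273/67108864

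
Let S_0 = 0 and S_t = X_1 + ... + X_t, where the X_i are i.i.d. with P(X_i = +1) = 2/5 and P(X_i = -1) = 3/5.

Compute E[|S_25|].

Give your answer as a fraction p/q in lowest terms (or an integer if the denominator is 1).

Answer: 13905724310001133/2384185791015625

Derivation:
S_25 takes values m ≡ 1 (mod 2) with |m| ≤ 25; P(S_25=m) = C(25,(25+m)/2) · (2/5)^((25+m)/2) · (3/5)^((25-m)/2).
Distribution: P(S=-25)=847288609443/298023223876953125, P(S=-23)=564859072962/11920928955078125, P(S=-21)=4518872583696/11920928955078125, P(S=-19)=23096459872224/11920928955078125, P(S=-17)=84687019531488/11920928955078125, P(S=-15)=1185618273440832/59604644775390625, P(S=-13)=526941454862592/11920928955078125, P(S=-11)=953513108798976/11920928955078125, P(S=-9)=1430269663198464/11920928955078125, P(S=-7)=1801080316620288/11920928955078125, P(S=-5)=9605761688641536/59604644775390625, P(S=-3)=1746502125207552/11920928955078125, P(S=-1)=1358390541828096/11920928955078125, P(S=1)=905593694552064/11920928955078125, P(S=3)=517482111172608/11920928955078125, P(S=5)=1264956271755264/59604644775390625, P(S=7)=105413022646272/11920928955078125, P(S=9)=37204596228096/11920928955078125, P(S=11)=11023584067584/11920928955078125, P(S=13)=2707546963968/11920928955078125, P(S=15)=2707546963968/59604644775390625, P(S=17)=85953871872/11920928955078125, P(S=19)=10418651136/11920928955078125, P(S=21)=905969664/11920928955078125, P(S=23)=50331648/11920928955078125, P(S=25)=33554432/298023223876953125
E[|S_25|] = Σ_m |m|·P(S_25=m) = 13905724310001133/2384185791015625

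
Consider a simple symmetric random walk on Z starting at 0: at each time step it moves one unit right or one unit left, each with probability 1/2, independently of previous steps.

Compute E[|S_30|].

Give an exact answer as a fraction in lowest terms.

S_30 takes values m ≡ 0 (mod 2) with |m| ≤ 30; P(S_30=m) = C(30,(30+m)/2)/2^30.
Total paths: 2^30 = 1073741824
Distribution: P(S=-30)=1/1073741824, P(S=-28)=30/1073741824, P(S=-26)=435/1073741824, P(S=-24)=4060/1073741824, P(S=-22)=27405/1073741824, P(S=-20)=142506/1073741824, P(S=-18)=593775/1073741824, P(S=-16)=2035800/1073741824, P(S=-14)=5852925/1073741824, P(S=-12)=14307150/1073741824, P(S=-10)=30045015/1073741824, P(S=-8)=54627300/1073741824, P(S=-6)=86493225/1073741824, P(S=-4)=119759850/1073741824, P(S=-2)=145422675/1073741824, P(S=0)=155117520/1073741824, P(S=2)=145422675/1073741824, P(S=4)=119759850/1073741824, P(S=6)=86493225/1073741824, P(S=8)=54627300/1073741824, P(S=10)=30045015/1073741824, P(S=12)=14307150/1073741824, P(S=14)=5852925/1073741824, P(S=16)=2035800/1073741824, P(S=18)=593775/1073741824, P(S=20)=142506/1073741824, P(S=22)=27405/1073741824, P(S=24)=4060/1073741824, P(S=26)=435/1073741824, P(S=28)=30/1073741824, P(S=30)=1/1073741824
E[|S_30|] = Σ_m |m|·P(S_30=m) = 4653525600/1073741824 = 145422675/33554432

Answer: 145422675/33554432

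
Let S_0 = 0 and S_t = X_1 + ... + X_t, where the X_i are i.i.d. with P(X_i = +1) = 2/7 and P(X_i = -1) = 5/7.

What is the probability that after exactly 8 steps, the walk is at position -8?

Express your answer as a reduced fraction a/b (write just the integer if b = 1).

Answer: 390625/5764801

Derivation:
To reach position -8 after 8 steps: need 0 steps of +1 and 8 steps of -1.
Number of such sequences: C(8,0) = 1
Each has probability (2/7)^0 · (5/7)^8 = 390625/5764801
P = 1 · 390625/5764801 = 390625/5764801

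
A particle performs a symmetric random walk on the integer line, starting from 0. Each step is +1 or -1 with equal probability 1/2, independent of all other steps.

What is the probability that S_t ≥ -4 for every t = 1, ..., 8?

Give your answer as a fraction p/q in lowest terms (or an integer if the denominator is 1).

Answer: 119/128

Derivation:
Let f(t,s) = #length-t paths at position s with S_1..S_t all ≥ -4.
f(t,s) = f(t-1,s-1) + f(t-1,s+1) for s ≥ -4; f(t,s) = 0 for s < -4.
t=0: f(0,0)=1
t=1: f(1,-1)=1 f(1,1)=1
t=2: f(2,-2)=1 f(2,0)=2 f(2,2)=1
t=3: f(3,-3)=1 f(3,-1)=3 f(3,1)=3 f(3,3)=1
t=4: f(4,-4)=1 f(4,-2)=4 f(4,0)=6 f(4,2)=4 f(4,4)=1
t=5: f(5,-3)=5 f(5,-1)=10 f(5,1)=10 f(5,3)=5 f(5,5)=1
t=6: f(6,-4)=5 f(6,-2)=15 f(6,0)=20 f(6,2)=15 f(6,4)=6 f(6,6)=1
t=7: f(7,-3)=20 f(7,-1)=35 f(7,1)=35 f(7,3)=21 f(7,5)=7 f(7,7)=1
t=8: f(8,-4)=20 f(8,-2)=55 f(8,0)=70 f(8,2)=56 f(8,4)=28 f(8,6)=8 f(8,8)=1
Σ_s f(8,s) = 238
P = 238/256 = 119/128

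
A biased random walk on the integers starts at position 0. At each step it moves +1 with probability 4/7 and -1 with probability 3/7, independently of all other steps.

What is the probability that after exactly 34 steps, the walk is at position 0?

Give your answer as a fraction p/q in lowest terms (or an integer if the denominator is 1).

To be at 0 after 34 steps: need exactly 17 steps of +1 and 17 of -1.
Number of such sequences: C(34,17) = 2333606220
Each has probability (4/7)^17 · (3/7)^17 = 2218611106740436992/54116956037952111668959660849
P = 2333606220 · 2218611106740436992/54116956037952111668959660849 = 5177364678450567690049290240/54116956037952111668959660849

Answer: 5177364678450567690049290240/54116956037952111668959660849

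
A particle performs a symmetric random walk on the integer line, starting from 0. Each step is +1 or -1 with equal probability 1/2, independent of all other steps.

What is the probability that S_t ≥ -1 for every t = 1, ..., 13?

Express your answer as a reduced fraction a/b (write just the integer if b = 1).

Answer: 429/1024

Derivation:
Let f(t,s) = #length-t paths at position s with S_1..S_t all ≥ -1.
f(t,s) = f(t-1,s-1) + f(t-1,s+1) for s ≥ -1; f(t,s) = 0 for s < -1.
t=0: f(0,0)=1
t=1: f(1,-1)=1 f(1,1)=1
t=2: f(2,0)=2 f(2,2)=1
t=3: f(3,-1)=2 f(3,1)=3 f(3,3)=1
t=4: f(4,0)=5 f(4,2)=4 f(4,4)=1
t=5: f(5,-1)=5 f(5,1)=9 f(5,3)=5 f(5,5)=1
t=6: f(6,0)=14 f(6,2)=14 f(6,4)=6 f(6,6)=1
t=7: f(7,-1)=14 f(7,1)=28 f(7,3)=20 f(7,5)=7 f(7,7)=1
t=8: f(8,0)=42 f(8,2)=48 f(8,4)=27 f(8,6)=8 f(8,8)=1
t=9: f(9,-1)=42 f(9,1)=90 f(9,3)=75 f(9,5)=35 f(9,7)=9 f(9,9)=1
t=10: f(10,0)=132 f(10,2)=165 f(10,4)=110 f(10,6)=44 f(10,8)=10 f(10,10)=1
t=11: f(11,-1)=132 f(11,1)=297 f(11,3)=275 f(11,5)=154 f(11,7)=54 f(11,9)=11 f(11,11)=1
t=12: f(12,0)=429 f(12,2)=572 f(12,4)=429 f(12,6)=208 f(12,8)=65 f(12,10)=12 f(12,12)=1
t=13: f(13,-1)=429 f(13,1)=1001 f(13,3)=1001 f(13,5)=637 f(13,7)=273 f(13,9)=77 f(13,11)=13 f(13,13)=1
Σ_s f(13,s) = 3432
P = 3432/8192 = 429/1024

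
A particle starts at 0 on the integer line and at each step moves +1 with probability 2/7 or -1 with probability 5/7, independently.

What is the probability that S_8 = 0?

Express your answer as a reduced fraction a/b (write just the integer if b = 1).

Answer: 100000/823543

Derivation:
To be at 0 after 8 steps: need exactly 4 steps of +1 and 4 of -1.
Number of such sequences: C(8,4) = 70
Each has probability (2/7)^4 · (5/7)^4 = 10000/5764801
P = 70 · 10000/5764801 = 100000/823543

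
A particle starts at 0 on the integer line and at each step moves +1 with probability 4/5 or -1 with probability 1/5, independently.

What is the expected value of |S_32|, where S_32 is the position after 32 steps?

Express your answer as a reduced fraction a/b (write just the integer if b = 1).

S_32 takes values m ≡ 0 (mod 2) with |m| ≤ 32; P(S_32=m) = C(32,(32+m)/2) · (4/5)^((32+m)/2) · (1/5)^((32-m)/2).
Distribution: P(S=-32)=1/23283064365386962890625, P(S=-30)=128/23283064365386962890625, P(S=-28)=7936/23283064365386962890625, P(S=-26)=63488/4656612873077392578125, P(S=-24)=1841152/4656612873077392578125, P(S=-22)=206209024/23283064365386962890625, P(S=-20)=3711762432/23283064365386962890625, P(S=-18)=55146184704/23283064365386962890625, P(S=-16)=27573092352/931322574615478515625, P(S=-14)=294112985088/931322574615478515625, P(S=-12)=13529197314048/4656612873077392578125, P(S=-10)=108233578512384/4656612873077392578125, P(S=-8)=757635049586688/4656612873077392578125, P(S=-6)=932473907183616/931322574615478515625, P(S=-4)=5062001210425344/931322574615478515625, P(S=-2)=121488029050208256/4656612873077392578125, P(S=0)=516324123463385088/4656612873077392578125, P(S=2)=1943808464803332096/4656612873077392578125, P(S=4)=1295872309868888064/931322574615478515625, P(S=6)=3819413123824091136/931322574615478515625, P(S=8)=49652370609713184768/4656612873077392578125, P(S=10)=113491132822201565184/4656612873077392578125, P(S=12)=226982265644403130368/4656612873077392578125, P(S=14)=78950353267618480128/931322574615478515625, P(S=16)=118425529901427720192/931322574615478515625, P(S=18)=3789616956845687046144/23283064365386962890625, P(S=20)=4081125953526124511232/23283064365386962890625, P(S=22)=3627667514245444009984/23283064365386962890625, P(S=24)=518238216320777715712/4656612873077392578125, P(S=26)=285924533142498050048/4656612873077392578125, P(S=28)=571849066284996100096/23283064365386962890625, P(S=30)=147573952589676412928/23283064365386962890625, P(S=32)=18446744073709551616/23283064365386962890625
E[|S_32|] = Σ_m |m|·P(S_32=m) = 89407726201234251260064/4656612873077392578125

Answer: 89407726201234251260064/4656612873077392578125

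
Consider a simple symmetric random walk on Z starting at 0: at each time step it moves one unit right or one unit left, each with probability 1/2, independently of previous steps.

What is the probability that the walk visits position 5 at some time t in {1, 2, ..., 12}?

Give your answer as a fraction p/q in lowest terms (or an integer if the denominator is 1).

Count via complement. Let g(t,s) = #length-t paths at position s with S_1..S_t all ≠ 5.
g(t,s) = g(t-1,s-1) + g(t-1,s+1) for s ≠ 5; g(t,5) = 0.
t=0: g(0,0)=1
t=1: g(1,-1)=1 g(1,1)=1
t=2: g(2,-2)=1 g(2,0)=2 g(2,2)=1
t=3: g(3,-3)=1 g(3,-1)=3 g(3,1)=3 g(3,3)=1
t=4: g(4,-4)=1 g(4,-2)=4 g(4,0)=6 g(4,2)=4 g(4,4)=1
t=5: g(5,-5)=1 g(5,-3)=5 g(5,-1)=10 g(5,1)=10 g(5,3)=5
t=6: g(6,-6)=1 g(6,-4)=6 g(6,-2)=15 g(6,0)=20 g(6,2)=15 g(6,4)=5
t=7: g(7,-7)=1 g(7,-5)=7 g(7,-3)=21 g(7,-1)=35 g(7,1)=35 g(7,3)=20
t=8: g(8,-8)=1 g(8,-6)=8 g(8,-4)=28 g(8,-2)=56 g(8,0)=70 g(8,2)=55 g(8,4)=20
t=9: g(9,-9)=1 g(9,-7)=9 g(9,-5)=36 g(9,-3)=84 g(9,-1)=126 g(9,1)=125 g(9,3)=75
t=10: g(10,-10)=1 g(10,-8)=10 g(10,-6)=45 g(10,-4)=120 g(10,-2)=210 g(10,0)=251 g(10,2)=200 g(10,4)=75
t=11: g(11,-11)=1 g(11,-9)=11 g(11,-7)=55 g(11,-5)=165 g(11,-3)=330 g(11,-1)=461 g(11,1)=451 g(11,3)=275
t=12: g(12,-12)=1 g(12,-10)=12 g(12,-8)=66 g(12,-6)=220 g(12,-4)=495 g(12,-2)=791 g(12,0)=912 g(12,2)=726 g(12,4)=275
Paths never hitting 5: Σ_s g(12,s) = 3498
Paths hitting 5: 2^12 - 3498 = 598
P = 598/4096 = 299/2048

Answer: 299/2048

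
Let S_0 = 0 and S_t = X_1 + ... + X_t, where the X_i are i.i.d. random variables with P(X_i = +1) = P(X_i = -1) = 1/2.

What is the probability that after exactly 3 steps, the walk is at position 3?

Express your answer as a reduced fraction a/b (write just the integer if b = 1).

To reach position 3 after 3 steps: need 3 steps of +1 and 0 of -1.
Favorable paths: C(3,3) = 1
Total paths: 2^3 = 8
P = 1/8 = 1/8

Answer: 1/8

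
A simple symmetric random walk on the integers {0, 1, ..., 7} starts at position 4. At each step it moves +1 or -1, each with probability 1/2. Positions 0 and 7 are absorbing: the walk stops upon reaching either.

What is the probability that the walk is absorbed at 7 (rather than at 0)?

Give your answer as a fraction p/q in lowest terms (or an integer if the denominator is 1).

Symmetric walk (p = 1/2): the harmonic-function argument gives P(hit 7 before 0 | start at 4) = a/N.
P = 4/7 = 4/7

Answer: 4/7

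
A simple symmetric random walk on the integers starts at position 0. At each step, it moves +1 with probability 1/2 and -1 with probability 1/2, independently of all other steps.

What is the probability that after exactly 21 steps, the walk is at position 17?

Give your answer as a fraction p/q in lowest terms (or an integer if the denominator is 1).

Answer: 105/1048576

Derivation:
To reach position 17 after 21 steps: need 19 steps of +1 and 2 of -1.
Favorable paths: C(21,19) = 210
Total paths: 2^21 = 2097152
P = 210/2097152 = 105/1048576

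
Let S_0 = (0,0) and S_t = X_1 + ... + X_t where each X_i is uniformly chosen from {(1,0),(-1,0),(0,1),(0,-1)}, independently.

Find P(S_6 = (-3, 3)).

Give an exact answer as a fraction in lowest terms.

Let h be the number of horizontal steps (so 6-h are vertical). To end at (-3,3) need (h-3)/2 right-steps and ((6-h)+3)/2 up-steps.
Sum over h with 3 ≤ h ≤ 3, h ≡ 1 (mod 2), 6-h ≡ 1 (mod 2):
h=3: C(6,3)·C(3,0)·C(3,3) = 20·1·1 = 20
Total favorable: 20
Total paths: 4^6 = 4096
P = 20/4096 = 5/1024

Answer: 5/1024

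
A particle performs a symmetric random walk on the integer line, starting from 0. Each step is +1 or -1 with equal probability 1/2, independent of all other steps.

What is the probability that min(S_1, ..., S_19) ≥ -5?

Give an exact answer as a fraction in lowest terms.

Answer: 54587/65536

Derivation:
Let f(t,s) = #length-t paths at position s with S_1..S_t all ≥ -5.
f(t,s) = f(t-1,s-1) + f(t-1,s+1) for s ≥ -5; f(t,s) = 0 for s < -5.
t=0: f(0,0)=1
t=1: f(1,-1)=1 f(1,1)=1
t=2: f(2,-2)=1 f(2,0)=2 f(2,2)=1
t=3: f(3,-3)=1 f(3,-1)=3 f(3,1)=3 f(3,3)=1
t=4: f(4,-4)=1 f(4,-2)=4 f(4,0)=6 f(4,2)=4 f(4,4)=1
t=5: f(5,-5)=1 f(5,-3)=5 f(5,-1)=10 f(5,1)=10 f(5,3)=5 f(5,5)=1
t=6: f(6,-4)=6 f(6,-2)=15 f(6,0)=20 f(6,2)=15 f(6,4)=6 f(6,6)=1
t=7: f(7,-5)=6 f(7,-3)=21 f(7,-1)=35 f(7,1)=35 f(7,3)=21 f(7,5)=7 f(7,7)=1
t=8: f(8,-4)=27 f(8,-2)=56 f(8,0)=70 f(8,2)=56 f(8,4)=28 f(8,6)=8 f(8,8)=1
t=9: f(9,-5)=27 f(9,-3)=83 f(9,-1)=126 f(9,1)=126 f(9,3)=84 f(9,5)=36 f(9,7)=9 f(9,9)=1
t=10: f(10,-4)=110 f(10,-2)=209 f(10,0)=252 f(10,2)=210 f(10,4)=120 f(10,6)=45 f(10,8)=10 f(10,10)=1
t=11: f(11,-5)=110 f(11,-3)=319 f(11,-1)=461 f(11,1)=462 f(11,3)=330 f(11,5)=165 f(11,7)=55 f(11,9)=11 f(11,11)=1
t=12: f(12,-4)=429 f(12,-2)=780 f(12,0)=923 f(12,2)=792 f(12,4)=495 f(12,6)=220 f(12,8)=66 f(12,10)=12 f(12,12)=1
t=13: f(13,-5)=429 f(13,-3)=1209 f(13,-1)=1703 f(13,1)=1715 f(13,3)=1287 f(13,5)=715 f(13,7)=286 f(13,9)=78 f(13,11)=13 f(13,13)=1
t=14: f(14,-4)=1638 f(14,-2)=2912 f(14,0)=3418 f(14,2)=3002 f(14,4)=2002 f(14,6)=1001 f(14,8)=364 f(14,10)=91 f(14,12)=14 f(14,14)=1
t=15: f(15,-5)=1638 f(15,-3)=4550 f(15,-1)=6330 f(15,1)=6420 f(15,3)=5004 f(15,5)=3003 f(15,7)=1365 f(15,9)=455 f(15,11)=105 f(15,13)=15 f(15,15)=1
t=16: f(16,-4)=6188 f(16,-2)=10880 f(16,0)=12750 f(16,2)=11424 f(16,4)=8007 f(16,6)=4368 f(16,8)=1820 f(16,10)=560 f(16,12)=120 f(16,14)=16 f(16,16)=1
t=17: f(17,-5)=6188 f(17,-3)=17068 f(17,-1)=23630 f(17,1)=24174 f(17,3)=19431 f(17,5)=12375 f(17,7)=6188 f(17,9)=2380 f(17,11)=680 f(17,13)=136 f(17,15)=17 f(17,17)=1
t=18: f(18,-4)=23256 f(18,-2)=40698 f(18,0)=47804 f(18,2)=43605 f(18,4)=31806 f(18,6)=18563 f(18,8)=8568 f(18,10)=3060 f(18,12)=816 f(18,14)=153 f(18,16)=18 f(18,18)=1
t=19: f(19,-5)=23256 f(19,-3)=63954 f(19,-1)=88502 f(19,1)=91409 f(19,3)=75411 f(19,5)=50369 f(19,7)=27131 f(19,9)=11628 f(19,11)=3876 f(19,13)=969 f(19,15)=171 f(19,17)=19 f(19,19)=1
Σ_s f(19,s) = 436696
P = 436696/524288 = 54587/65536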